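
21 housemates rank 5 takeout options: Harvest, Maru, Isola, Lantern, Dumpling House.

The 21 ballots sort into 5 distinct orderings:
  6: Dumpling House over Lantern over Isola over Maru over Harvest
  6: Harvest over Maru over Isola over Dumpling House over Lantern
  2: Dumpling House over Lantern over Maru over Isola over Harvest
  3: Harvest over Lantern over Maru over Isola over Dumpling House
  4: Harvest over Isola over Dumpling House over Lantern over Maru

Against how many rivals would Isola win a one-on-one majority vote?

1

Isola against each rival (21 friends):
Isola vs Harvest: Isola preferred on 6+2 = 8 ballots; Harvest wins 13–8.
Isola vs Maru: 10 to 11, Maru.
Isola vs Lantern: Isola is ranked higher on 6+4 = 10 ballots, Lantern on 11. Lantern wins 11–10.
Isola vs Dumpling House: 13 to 8, Isola.
Isola beats Dumpling House; loses to Harvest, Maru, Lantern — 1 pairwise win.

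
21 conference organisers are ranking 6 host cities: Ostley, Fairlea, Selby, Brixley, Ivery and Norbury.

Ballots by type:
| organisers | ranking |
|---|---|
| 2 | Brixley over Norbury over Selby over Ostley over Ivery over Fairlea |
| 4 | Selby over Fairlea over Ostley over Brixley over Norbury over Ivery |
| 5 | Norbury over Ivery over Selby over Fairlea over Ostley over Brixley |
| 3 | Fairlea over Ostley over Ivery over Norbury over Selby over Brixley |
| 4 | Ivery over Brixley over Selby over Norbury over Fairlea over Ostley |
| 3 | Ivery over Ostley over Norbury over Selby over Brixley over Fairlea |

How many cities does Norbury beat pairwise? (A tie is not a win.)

5

Norbury against each rival (21 organisers):
Norbury vs Ostley: 2+5+4 = 11 for Norbury, 10 for Ostley — Norbury by 11–10.
Norbury–Fairlea: Norbury 14–7.
Norbury vs Selby: Norbury, 13–8.
Norbury vs Brixley: Norbury wins 11–10.
Norbury vs Ivery: 2+4+5 = 11 for Norbury, 10 for Ivery — Norbury by 11–10.
Norbury beats Ostley, Fairlea, Selby, Brixley, Ivery — 5 pairwise wins.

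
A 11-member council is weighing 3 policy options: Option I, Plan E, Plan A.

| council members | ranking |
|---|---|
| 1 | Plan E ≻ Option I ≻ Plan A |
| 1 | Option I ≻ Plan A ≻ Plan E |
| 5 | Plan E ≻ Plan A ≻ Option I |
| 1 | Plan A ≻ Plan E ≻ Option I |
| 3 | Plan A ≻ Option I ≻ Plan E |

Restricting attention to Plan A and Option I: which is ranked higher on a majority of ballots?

Ballots ranking Plan A above Option I: 5 + 1 + 3 = 9.
Ballots ranking Option I above Plan A: 11 − 9 = 2.
Plan A wins the head-to-head 9–2.

Plan A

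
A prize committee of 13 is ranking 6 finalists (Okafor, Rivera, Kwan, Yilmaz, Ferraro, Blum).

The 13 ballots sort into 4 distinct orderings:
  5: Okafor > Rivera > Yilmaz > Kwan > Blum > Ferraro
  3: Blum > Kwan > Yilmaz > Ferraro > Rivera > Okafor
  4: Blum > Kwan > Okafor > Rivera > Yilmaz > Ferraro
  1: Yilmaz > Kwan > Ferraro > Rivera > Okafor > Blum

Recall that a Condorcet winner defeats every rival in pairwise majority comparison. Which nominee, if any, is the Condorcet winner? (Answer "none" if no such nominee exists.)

Blum

Check each pair by majority over 13 ballots:
Okafor vs Rivera: Okafor is ranked higher on 5+4 = 9 ballots, Rivera on 4. Okafor wins 9–4.
Okafor vs Kwan: Okafor is ranked higher on 5 ballots, Kwan on 8. Kwan wins 8–5.
Okafor vs Yilmaz: Okafor preferred on 5+4 = 9 ballots; Okafor wins 9–4.
Okafor vs Ferraro: Okafor is ranked higher on 5+4 = 9 ballots, Ferraro on 4. Okafor wins 9–4.
Okafor vs Blum: Okafor preferred on 5+1 = 6 ballots; Blum wins 7–6.
Rivera vs Kwan: 5 to 8, Kwan.
Rivera vs Yilmaz: Rivera is ranked higher on 5+4 = 9 ballots, Yilmaz on 4. Rivera wins 9–4.
Rivera vs Ferraro: Rivera preferred on 5+4 = 9 ballots; Rivera wins 9–4.
Rivera vs Blum: 6 to 7, Blum.
Kwan vs Yilmaz: Kwan preferred on 3+4 = 7 ballots; Kwan wins 7–6.
Kwan vs Ferraro: Kwan is ranked higher on 5+3+4+1 = 13 ballots, Ferraro on 0. Kwan wins 13–0.
Kwan vs Blum: Kwan preferred on 5+1 = 6 ballots; Blum wins 7–6.
Yilmaz vs Ferraro: Yilmaz is ranked higher on 5+3+4+1 = 13 ballots, Ferraro on 0. Yilmaz wins 13–0.
Yilmaz vs Blum: 5+1 = 6 for Yilmaz, 7 for Blum — Blum by 7–6.
Ferraro vs Blum: 1 to 12, Blum.
Blum beats each of Okafor, Rivera, Kwan, Yilmaz, Ferraro — Blum is the Condorcet winner.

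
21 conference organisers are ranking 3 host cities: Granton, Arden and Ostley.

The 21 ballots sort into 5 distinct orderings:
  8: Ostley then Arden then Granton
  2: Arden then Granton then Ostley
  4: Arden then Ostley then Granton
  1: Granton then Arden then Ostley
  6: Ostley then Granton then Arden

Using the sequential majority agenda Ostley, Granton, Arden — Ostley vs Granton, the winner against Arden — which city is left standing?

Ostley

Round 1: Ostley vs Granton — 18–3, Ostley advances.
Round 2: Ostley vs Arden — 14–7, Ostley advances.
The agenda winner is Ostley.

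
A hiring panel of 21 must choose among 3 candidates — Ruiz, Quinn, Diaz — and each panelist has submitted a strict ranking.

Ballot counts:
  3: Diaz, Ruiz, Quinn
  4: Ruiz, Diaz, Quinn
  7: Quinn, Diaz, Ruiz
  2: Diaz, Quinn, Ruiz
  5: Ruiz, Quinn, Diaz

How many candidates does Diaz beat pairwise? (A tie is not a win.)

Diaz against each rival (21 committee members):
Diaz vs Ruiz: Diaz wins 12–9.
Diaz vs Quinn: Quinn, 12–9.
Diaz beats Ruiz; loses to Quinn — 1 pairwise win.

1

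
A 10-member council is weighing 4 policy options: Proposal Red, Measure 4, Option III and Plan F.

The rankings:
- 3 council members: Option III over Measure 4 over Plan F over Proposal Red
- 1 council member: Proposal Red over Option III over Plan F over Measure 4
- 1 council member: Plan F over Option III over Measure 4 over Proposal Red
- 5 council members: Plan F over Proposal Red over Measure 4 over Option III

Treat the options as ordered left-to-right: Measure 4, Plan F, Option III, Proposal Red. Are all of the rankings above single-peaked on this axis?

no

Axis positions: Measure 4=1, Plan F=2, Option III=3, Proposal Red=4.
Type 1: ranking walks positions 3-1-2-4; Measure 4 is ranked above Plan F even though Plan F lies between Measure 4 and the peak Option III on the axis — preferences dip and rise again. Not single-peaked.
Type 2 (peak Proposal Red at position 4): ranking walks positions 4-3-2-1, expanding outward from the peak — single-peaked.
Type 3 (peak Plan F at position 2): ranking walks positions 2-3-1-4, expanding outward from the peak — single-peaked.
Type 4: ranking walks positions 2-4-1-3; Proposal Red is ranked above Option III even though Option III lies between Proposal Red and the peak Plan F on the axis — preferences dip and rise again. Not single-peaked.
Type 1 violates single-peakedness, so the profile is not single-peaked on this axis.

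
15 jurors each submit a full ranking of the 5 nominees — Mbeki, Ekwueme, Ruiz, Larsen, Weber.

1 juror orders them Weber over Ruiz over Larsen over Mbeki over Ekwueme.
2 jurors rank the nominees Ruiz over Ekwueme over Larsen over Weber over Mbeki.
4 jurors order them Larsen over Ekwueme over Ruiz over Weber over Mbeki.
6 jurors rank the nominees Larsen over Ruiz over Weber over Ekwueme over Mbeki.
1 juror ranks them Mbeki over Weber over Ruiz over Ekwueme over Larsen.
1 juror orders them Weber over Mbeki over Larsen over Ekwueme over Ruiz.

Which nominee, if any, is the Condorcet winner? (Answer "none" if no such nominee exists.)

Check each pair by majority over 15 ballots:
Mbeki vs Ekwueme: Ekwueme wins 12–3.
Mbeki vs Ruiz: Ruiz, 13–2.
Mbeki vs Larsen: Larsen, 13–2.
Mbeki vs Weber: Mbeki preferred on 1 ballot; Weber wins 14–1.
Ekwueme–Ruiz: Ruiz 10–5.
Ekwueme vs Larsen: Ekwueme is ranked higher on 2+1 = 3 ballots, Larsen on 12. Larsen wins 12–3.
Ekwueme vs Weber: Ekwueme is ranked higher on 2+4 = 6 ballots, Weber on 9. Weber wins 9–6.
Ruiz vs Larsen: 4 to 11, Larsen.
Ruiz vs Weber: Ruiz wins 12–3.
Larsen vs Weber: 12 to 3, Larsen.
Larsen beats each of Mbeki, Ekwueme, Ruiz, Weber — Larsen is the Condorcet winner.

Larsen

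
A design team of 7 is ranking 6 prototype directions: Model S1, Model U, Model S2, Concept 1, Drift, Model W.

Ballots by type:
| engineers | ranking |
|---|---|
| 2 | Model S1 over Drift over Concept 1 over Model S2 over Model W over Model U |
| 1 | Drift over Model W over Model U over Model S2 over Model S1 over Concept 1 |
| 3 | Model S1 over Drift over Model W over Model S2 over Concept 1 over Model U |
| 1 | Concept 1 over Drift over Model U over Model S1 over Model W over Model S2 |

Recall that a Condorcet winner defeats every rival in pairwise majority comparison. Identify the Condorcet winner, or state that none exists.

Head-to-head results (7 engineers):
Model S1 vs Model U: 5 to 2, Model S1.
Model S1 vs Model S2: 2+3+1 = 6 for Model S1, 1 for Model S2 — Model S1 by 6–1.
Model S1 vs Concept 1: Model S1 preferred on 2+1+3 = 6 ballots; Model S1 wins 6–1.
Model S1 vs Drift: Model S1 is ranked higher on 2+3 = 5 ballots, Drift on 2. Model S1 wins 5–2.
Model S1 vs Model W: 2+3+1 = 6 for Model S1, 1 for Model W — Model S1 by 6–1.
Model U vs Model S2: 1+1 = 2 for Model U, 5 for Model S2 — Model S2 by 5–2.
Model U vs Concept 1: 1 to 6, Concept 1.
Model U vs Drift: 0 to 7, Drift.
Model U vs Model W: Model U is ranked higher on 1 ballot, Model W on 6. Model W wins 6–1.
Model S2 vs Concept 1: Model S2 is ranked higher on 1+3 = 4 ballots, Concept 1 on 3. Model S2 wins 4–3.
Model S2 vs Drift: 0 for Model S2, 7 for Drift — Drift by 7–0.
Model S2 vs Model W: 2 to 5, Model W.
Concept 1 vs Drift: Concept 1 is ranked higher on 1 ballot, Drift on 6. Drift wins 6–1.
Concept 1 vs Model W: Concept 1 is ranked higher on 2+1 = 3 ballots, Model W on 4. Model W wins 4–3.
Drift vs Model W: 7 to 0, Drift.
Only Model S1 has no losses; Model S1 is the Condorcet winner.

Model S1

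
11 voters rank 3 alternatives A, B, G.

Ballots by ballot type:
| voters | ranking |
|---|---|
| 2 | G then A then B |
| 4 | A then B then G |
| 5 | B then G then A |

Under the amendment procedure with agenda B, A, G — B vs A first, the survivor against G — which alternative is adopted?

Round 1: B vs A — 5–6, A advances.
Round 2: A vs G — 4–7, G advances.
G survives the agenda.

G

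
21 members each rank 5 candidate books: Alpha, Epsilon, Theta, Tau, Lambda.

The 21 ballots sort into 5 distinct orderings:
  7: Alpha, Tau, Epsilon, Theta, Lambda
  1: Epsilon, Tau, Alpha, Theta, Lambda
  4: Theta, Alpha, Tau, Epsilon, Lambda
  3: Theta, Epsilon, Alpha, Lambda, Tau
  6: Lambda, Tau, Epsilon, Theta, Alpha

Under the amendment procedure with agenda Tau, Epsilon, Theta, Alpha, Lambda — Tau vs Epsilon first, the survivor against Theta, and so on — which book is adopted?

Alpha

Round 1: Tau vs Epsilon — 17–4, Tau advances.
Round 2: Tau vs Theta — 14–7, Tau advances.
Round 3: Tau vs Alpha — 7–14, Alpha advances.
Round 4: Alpha vs Lambda — 15–6, Alpha advances.
The agenda winner is Alpha.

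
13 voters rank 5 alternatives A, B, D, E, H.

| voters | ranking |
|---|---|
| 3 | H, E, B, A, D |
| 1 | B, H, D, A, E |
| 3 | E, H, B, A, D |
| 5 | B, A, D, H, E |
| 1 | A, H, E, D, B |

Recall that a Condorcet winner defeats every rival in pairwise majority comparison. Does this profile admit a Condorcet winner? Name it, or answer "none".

H

Pairwise majorities:
A vs B: B, 12–1.
A vs D: A preferred on 3+3+5+1 = 12 ballots; A wins 12–1.
A vs E: 1+5+1 = 7 for A, 6 for E — A by 7–6.
A–H: H 7–6.
B vs D: B, 12–1.
B vs E: E, 7–6.
B–H: H 7–6.
D vs E: 6 to 7, E.
D–H: H 8–5.
E vs H: H, 10–3.
Only H has no losses; H is the Condorcet winner.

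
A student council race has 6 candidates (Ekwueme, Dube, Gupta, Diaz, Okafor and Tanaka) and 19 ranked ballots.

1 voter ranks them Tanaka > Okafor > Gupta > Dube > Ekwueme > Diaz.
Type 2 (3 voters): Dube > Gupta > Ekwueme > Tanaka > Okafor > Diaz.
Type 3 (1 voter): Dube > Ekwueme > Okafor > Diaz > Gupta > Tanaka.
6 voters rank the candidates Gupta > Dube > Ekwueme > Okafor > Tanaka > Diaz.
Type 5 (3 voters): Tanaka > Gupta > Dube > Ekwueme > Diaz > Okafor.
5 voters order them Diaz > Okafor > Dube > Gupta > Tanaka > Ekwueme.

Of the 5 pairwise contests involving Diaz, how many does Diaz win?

Diaz against each rival (19 voters):
Diaz vs Ekwueme: 5 for Diaz, 14 for Ekwueme — Ekwueme by 14–5.
Diaz–Dube: Dube 14–5.
Diaz–Gupta: Gupta 13–6.
Diaz vs Okafor: Diaz preferred on 3+5 = 8 ballots; Okafor wins 11–8.
Diaz vs Tanaka: Tanaka wins 13–6.
Diaz beats no one; loses to Ekwueme, Dube, Gupta, Okafor, Tanaka — 0 pairwise wins.

0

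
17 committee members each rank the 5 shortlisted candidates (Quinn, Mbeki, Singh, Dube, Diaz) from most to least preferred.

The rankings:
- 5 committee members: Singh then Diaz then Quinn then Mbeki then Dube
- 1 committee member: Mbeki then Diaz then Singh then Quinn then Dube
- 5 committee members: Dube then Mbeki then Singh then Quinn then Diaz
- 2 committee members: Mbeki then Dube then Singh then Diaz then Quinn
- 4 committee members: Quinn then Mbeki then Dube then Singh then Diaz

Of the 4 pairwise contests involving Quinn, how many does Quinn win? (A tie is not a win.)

Quinn against each rival (17 committee members):
Quinn vs Mbeki: Quinn, 9–8.
Quinn vs Singh: Quinn preferred on 4 ballots; Singh wins 13–4.
Quinn–Dube: Quinn 10–7.
Quinn vs Diaz: 9 to 8, Quinn.
Quinn beats Mbeki, Dube, Diaz; loses to Singh — 3 pairwise wins.

3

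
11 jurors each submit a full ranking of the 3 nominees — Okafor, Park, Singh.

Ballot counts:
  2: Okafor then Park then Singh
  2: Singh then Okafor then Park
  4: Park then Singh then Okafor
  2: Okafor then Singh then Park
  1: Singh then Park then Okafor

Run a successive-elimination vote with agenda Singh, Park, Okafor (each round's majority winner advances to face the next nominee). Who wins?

Okafor

Round 1: Singh vs Park — 5–6, Park advances.
Round 2: Park vs Okafor — 5–6, Okafor advances.
The agenda winner is Okafor.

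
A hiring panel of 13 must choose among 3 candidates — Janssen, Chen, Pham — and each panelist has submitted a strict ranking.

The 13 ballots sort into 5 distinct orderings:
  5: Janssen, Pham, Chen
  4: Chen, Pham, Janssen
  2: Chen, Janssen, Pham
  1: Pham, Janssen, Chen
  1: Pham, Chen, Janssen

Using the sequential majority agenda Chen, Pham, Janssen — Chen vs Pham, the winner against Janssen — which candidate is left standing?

Janssen

Round 1: Chen vs Pham — 6–7, Pham advances.
Round 2: Pham vs Janssen — 6–7, Janssen advances.
The agenda winner is Janssen.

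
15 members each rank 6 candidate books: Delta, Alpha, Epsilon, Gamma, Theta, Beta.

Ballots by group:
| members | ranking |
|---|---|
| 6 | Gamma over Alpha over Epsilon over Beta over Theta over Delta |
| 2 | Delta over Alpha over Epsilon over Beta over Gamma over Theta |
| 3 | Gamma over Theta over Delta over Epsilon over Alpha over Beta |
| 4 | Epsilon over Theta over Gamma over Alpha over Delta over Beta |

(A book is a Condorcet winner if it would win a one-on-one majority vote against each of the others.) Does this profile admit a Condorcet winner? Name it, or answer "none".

Head-to-head results (15 members):
Delta vs Alpha: Delta preferred on 2+3 = 5 ballots; Alpha wins 10–5.
Delta vs Epsilon: 5 to 10, Epsilon.
Delta vs Gamma: 2 for Delta, 13 for Gamma — Gamma by 13–2.
Delta vs Theta: 2 for Delta, 13 for Theta — Theta by 13–2.
Delta vs Beta: Delta is ranked higher on 2+3+4 = 9 ballots, Beta on 6. Delta wins 9–6.
Alpha vs Epsilon: Alpha is ranked higher on 6+2 = 8 ballots, Epsilon on 7. Alpha wins 8–7.
Alpha vs Gamma: 2 for Alpha, 13 for Gamma — Gamma by 13–2.
Alpha vs Theta: Alpha is ranked higher on 6+2 = 8 ballots, Theta on 7. Alpha wins 8–7.
Alpha vs Beta: Alpha preferred on 6+2+3+4 = 15 ballots; Alpha wins 15–0.
Epsilon vs Gamma: 6 to 9, Gamma.
Epsilon vs Theta: 6+2+4 = 12 for Epsilon, 3 for Theta — Epsilon by 12–3.
Epsilon vs Beta: Epsilon is ranked higher on 6+2+3+4 = 15 ballots, Beta on 0. Epsilon wins 15–0.
Gamma vs Theta: Gamma is ranked higher on 6+2+3 = 11 ballots, Theta on 4. Gamma wins 11–4.
Gamma vs Beta: Gamma preferred on 6+3+4 = 13 ballots; Gamma wins 13–2.
Theta vs Beta: 3+4 = 7 for Theta, 8 for Beta — Beta by 8–7.
Gamma beats each of Delta, Alpha, Epsilon, Theta, Beta — Gamma is the Condorcet winner.

Gamma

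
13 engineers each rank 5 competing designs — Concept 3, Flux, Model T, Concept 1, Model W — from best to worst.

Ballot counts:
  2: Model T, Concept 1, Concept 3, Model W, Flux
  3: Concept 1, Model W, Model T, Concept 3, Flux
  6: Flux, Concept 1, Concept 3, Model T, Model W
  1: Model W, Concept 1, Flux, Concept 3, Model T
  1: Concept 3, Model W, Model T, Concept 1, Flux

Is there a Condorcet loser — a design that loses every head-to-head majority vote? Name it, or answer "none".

none

Pairwise majorities:
Concept 3 vs Flux: Flux, 7–6.
Concept 3 vs Model T: Concept 3 wins 8–5.
Concept 3 vs Concept 1: 1 to 12, Concept 1.
Concept 3 vs Model W: Concept 3 wins 9–4.
Flux vs Model T: Flux wins 7–6.
Flux vs Concept 1: 6 for Flux, 7 for Concept 1 — Concept 1 by 7–6.
Flux vs Model W: Flux is ranked higher on 6 ballots, Model W on 7. Model W wins 7–6.
Model T–Concept 1: Concept 1 10–3.
Model T vs Model W: Model T is ranked higher on 2+6 = 8 ballots, Model W on 5. Model T wins 8–5.
Concept 1 vs Model W: Concept 1, 11–2.
Each design has at least one pairwise win (Concept 3 beats Model T; Flux beats Concept 3; Model T beats Model W; Concept 1 beats Concept 3; Model W beats Flux) — no Condorcet loser.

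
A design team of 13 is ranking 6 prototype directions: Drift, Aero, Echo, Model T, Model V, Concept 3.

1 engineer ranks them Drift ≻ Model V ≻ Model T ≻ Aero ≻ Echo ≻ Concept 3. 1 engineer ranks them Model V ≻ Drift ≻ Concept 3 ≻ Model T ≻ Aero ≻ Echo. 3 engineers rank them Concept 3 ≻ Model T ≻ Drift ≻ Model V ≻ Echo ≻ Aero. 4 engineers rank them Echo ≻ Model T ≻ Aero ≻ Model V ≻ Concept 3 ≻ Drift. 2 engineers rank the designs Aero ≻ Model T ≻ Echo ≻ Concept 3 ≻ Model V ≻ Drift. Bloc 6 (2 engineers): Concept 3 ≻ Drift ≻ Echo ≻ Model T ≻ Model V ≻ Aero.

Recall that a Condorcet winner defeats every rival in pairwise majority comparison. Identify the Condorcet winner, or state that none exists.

Pairwise majorities:
Drift vs Aero: Drift wins 7–6.
Drift vs Echo: Drift, 7–6.
Drift vs Model T: Model T wins 9–4.
Drift vs Model V: Model V wins 7–6.
Drift–Concept 3: Concept 3 11–2.
Aero–Echo: Echo 9–4.
Aero vs Model T: Model T wins 11–2.
Aero–Model V: Model V 7–6.
Aero–Concept 3: Aero 7–6.
Echo vs Model T: Model T wins 7–6.
Echo vs Model V: Echo, 8–5.
Echo–Concept 3: Echo 7–6.
Model T vs Model V: Model T wins 11–2.
Model T–Concept 3: Model T 7–6.
Model V vs Concept 3: Concept 3, 7–6.
Model T defeats every rival head-to-head and is the Condorcet winner.

Model T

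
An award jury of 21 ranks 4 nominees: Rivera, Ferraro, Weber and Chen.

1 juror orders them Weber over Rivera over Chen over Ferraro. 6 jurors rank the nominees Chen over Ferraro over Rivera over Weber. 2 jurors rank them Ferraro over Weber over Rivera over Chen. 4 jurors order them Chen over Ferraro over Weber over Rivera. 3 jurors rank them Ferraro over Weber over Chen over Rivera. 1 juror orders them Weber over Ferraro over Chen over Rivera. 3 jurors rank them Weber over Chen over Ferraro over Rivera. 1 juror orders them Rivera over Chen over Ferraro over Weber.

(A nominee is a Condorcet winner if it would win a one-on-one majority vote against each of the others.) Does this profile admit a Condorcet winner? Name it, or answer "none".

Head-to-head results (21 jurors):
Rivera vs Ferraro: Ferraro, 19–2.
Rivera–Weber: Weber 14–7.
Rivera–Chen: Chen 17–4.
Ferraro vs Weber: Ferraro, 16–5.
Ferraro vs Chen: Chen, 15–6.
Weber vs Chen: Chen, 11–10.
Only Chen has no losses; Chen is the Condorcet winner.

Chen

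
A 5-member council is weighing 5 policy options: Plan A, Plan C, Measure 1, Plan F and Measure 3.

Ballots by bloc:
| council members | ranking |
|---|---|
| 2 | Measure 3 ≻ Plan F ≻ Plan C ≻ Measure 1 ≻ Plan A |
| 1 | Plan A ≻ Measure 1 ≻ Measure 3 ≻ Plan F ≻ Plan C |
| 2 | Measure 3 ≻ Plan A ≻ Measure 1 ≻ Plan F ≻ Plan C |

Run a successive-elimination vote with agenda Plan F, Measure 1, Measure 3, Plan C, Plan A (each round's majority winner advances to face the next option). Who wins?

Measure 3

Round 1: Plan F vs Measure 1 — 2–3, Measure 1 advances.
Round 2: Measure 1 vs Measure 3 — 1–4, Measure 3 advances.
Round 3: Measure 3 vs Plan C — 5–0, Measure 3 advances.
Round 4: Measure 3 vs Plan A — 4–1, Measure 3 advances.
The agenda winner is Measure 3.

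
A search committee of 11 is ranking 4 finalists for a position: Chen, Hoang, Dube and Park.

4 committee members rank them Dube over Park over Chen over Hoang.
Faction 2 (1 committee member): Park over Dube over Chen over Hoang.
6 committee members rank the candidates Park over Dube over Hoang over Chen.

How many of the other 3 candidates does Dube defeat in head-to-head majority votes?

2

Dube against each rival (11 committee members):
Dube vs Chen: 11 to 0, Dube.
Dube–Hoang: Dube 11–0.
Dube vs Park: Dube preferred on 4 ballots; Park wins 7–4.
Dube beats Chen, Hoang; loses to Park — 2 pairwise wins.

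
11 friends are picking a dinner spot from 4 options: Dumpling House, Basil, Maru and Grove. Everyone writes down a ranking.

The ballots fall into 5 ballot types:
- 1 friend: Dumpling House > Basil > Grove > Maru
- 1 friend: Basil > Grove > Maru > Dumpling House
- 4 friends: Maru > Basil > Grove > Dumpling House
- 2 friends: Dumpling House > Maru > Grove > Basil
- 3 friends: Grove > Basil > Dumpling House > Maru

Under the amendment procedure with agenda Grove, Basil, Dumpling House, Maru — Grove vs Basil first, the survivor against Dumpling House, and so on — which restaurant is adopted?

Maru

Round 1: Grove vs Basil — 5–6, Basil advances.
Round 2: Basil vs Dumpling House — 8–3, Basil advances.
Round 3: Basil vs Maru — 5–6, Maru advances.
Maru survives the agenda.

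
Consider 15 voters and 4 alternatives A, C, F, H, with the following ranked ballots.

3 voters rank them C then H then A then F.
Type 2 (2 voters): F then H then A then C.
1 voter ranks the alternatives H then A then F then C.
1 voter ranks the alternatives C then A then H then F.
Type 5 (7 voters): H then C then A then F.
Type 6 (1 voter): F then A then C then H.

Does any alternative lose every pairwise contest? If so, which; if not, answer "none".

Head-to-head results (15 voters):
A–C: C 11–4.
A vs F: A, 12–3.
A vs H: 1+1 = 2 for A, 13 for H — H by 13–2.
C vs F: 11 to 4, C.
C vs H: C preferred on 3+1+1 = 5 ballots; H wins 10–5.
F vs H: 2+1 = 3 for F, 12 for H — H by 12–3.
F is beaten in every head-to-head and is the Condorcet loser.

F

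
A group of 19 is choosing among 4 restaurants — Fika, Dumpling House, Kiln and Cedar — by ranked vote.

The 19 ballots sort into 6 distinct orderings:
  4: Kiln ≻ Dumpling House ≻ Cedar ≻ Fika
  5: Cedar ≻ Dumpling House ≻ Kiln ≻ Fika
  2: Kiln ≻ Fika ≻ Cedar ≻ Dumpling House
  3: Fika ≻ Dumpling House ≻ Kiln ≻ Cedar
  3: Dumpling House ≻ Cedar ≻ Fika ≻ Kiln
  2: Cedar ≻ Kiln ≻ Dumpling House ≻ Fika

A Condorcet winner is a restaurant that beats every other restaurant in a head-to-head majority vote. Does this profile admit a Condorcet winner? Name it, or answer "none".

Dumpling House

Pairwise majorities:
Fika vs Dumpling House: Dumpling House wins 14–5.
Fika vs Kiln: Kiln, 13–6.
Fika–Cedar: Cedar 14–5.
Dumpling House vs Kiln: Dumpling House, 11–8.
Dumpling House–Cedar: Dumpling House 10–9.
Kiln vs Cedar: Cedar, 10–9.
Dumpling House beats each of Fika, Kiln, Cedar — Dumpling House is the Condorcet winner.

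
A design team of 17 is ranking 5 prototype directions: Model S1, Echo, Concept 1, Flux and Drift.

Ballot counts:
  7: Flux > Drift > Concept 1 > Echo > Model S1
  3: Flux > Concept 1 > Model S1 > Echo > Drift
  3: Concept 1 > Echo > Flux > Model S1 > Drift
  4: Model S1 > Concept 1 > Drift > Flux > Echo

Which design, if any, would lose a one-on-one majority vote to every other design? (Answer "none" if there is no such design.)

Pairwise majorities:
Model S1 vs Echo: 3+4 = 7 for Model S1, 10 for Echo — Echo by 10–7.
Model S1 vs Concept 1: Concept 1 wins 13–4.
Model S1 vs Flux: Model S1 preferred on 4 ballots; Flux wins 13–4.
Model S1 vs Drift: Model S1, 10–7.
Echo vs Concept 1: Concept 1, 17–0.
Echo vs Flux: Flux, 14–3.
Echo vs Drift: Echo preferred on 3+3 = 6 ballots; Drift wins 11–6.
Concept 1 vs Flux: Flux, 10–7.
Concept 1–Drift: Concept 1 10–7.
Flux vs Drift: 7+3+3 = 13 for Flux, 4 for Drift — Flux by 13–4.
No design is winless: Model S1 beats Drift; Echo beats Model S1; Concept 1 beats Model S1; Flux beats Model S1; Drift beats Echo. There is no Condorcet loser.

none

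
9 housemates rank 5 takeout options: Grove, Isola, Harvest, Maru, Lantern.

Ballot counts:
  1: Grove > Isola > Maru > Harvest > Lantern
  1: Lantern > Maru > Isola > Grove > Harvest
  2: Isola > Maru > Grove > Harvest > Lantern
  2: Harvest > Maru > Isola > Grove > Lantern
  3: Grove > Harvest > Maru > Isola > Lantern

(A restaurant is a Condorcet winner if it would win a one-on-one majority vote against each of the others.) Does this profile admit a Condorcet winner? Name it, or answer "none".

none

Head-to-head results (9 friends):
Grove vs Isola: 4 to 5, Isola.
Grove vs Harvest: 7 to 2, Grove.
Grove vs Maru: 4 to 5, Maru.
Grove vs Lantern: 8 to 1, Grove.
Isola vs Harvest: Isola is ranked higher on 1+1+2 = 4 ballots, Harvest on 5. Harvest wins 5–4.
Isola vs Maru: Isola preferred on 1+2 = 3 ballots; Maru wins 6–3.
Isola vs Lantern: Isola preferred on 1+2+2+3 = 8 ballots; Isola wins 8–1.
Harvest vs Maru: 2+3 = 5 for Harvest, 4 for Maru — Harvest by 5–4.
Harvest vs Lantern: Harvest is ranked higher on 1+2+2+3 = 8 ballots, Lantern on 1. Harvest wins 8–1.
Maru vs Lantern: Maru preferred on 1+2+2+3 = 8 ballots; Maru wins 8–1.
Every restaurant loses at least once (Grove loses to Isola; Isola loses to Harvest; Harvest loses to Grove; Maru loses to Harvest; Lantern loses to Grove). The majority relation contains the cycle Grove beats Harvest beats Isola beats Grove, so there is no Condorcet winner.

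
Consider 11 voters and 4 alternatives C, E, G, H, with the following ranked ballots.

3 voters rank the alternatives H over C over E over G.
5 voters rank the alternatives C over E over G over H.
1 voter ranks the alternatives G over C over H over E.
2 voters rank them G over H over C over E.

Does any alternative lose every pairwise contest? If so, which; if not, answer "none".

none

Pairwise majorities:
C vs E: C preferred on 3+5+1+2 = 11 ballots; C wins 11–0.
C vs G: C, 8–3.
C vs H: 5+1 = 6 for C, 5 for H — C by 6–5.
E–G: E 8–3.
E vs H: 5 to 6, H.
G vs H: 8 to 3, G.
No alternative is winless: C beats E; E beats G; G beats H; H beats E. There is no Condorcet loser.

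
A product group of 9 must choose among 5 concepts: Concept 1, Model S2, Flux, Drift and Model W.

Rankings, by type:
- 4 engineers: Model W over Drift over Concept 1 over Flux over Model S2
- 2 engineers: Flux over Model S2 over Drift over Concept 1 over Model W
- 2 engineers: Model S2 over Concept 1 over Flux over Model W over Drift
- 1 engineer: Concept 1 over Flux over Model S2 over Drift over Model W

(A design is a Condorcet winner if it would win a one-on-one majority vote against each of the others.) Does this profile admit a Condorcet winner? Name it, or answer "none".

none

Check each pair by majority over 9 ballots:
Concept 1–Model S2: Concept 1 5–4.
Concept 1 vs Flux: Concept 1, 7–2.
Concept 1 vs Drift: Drift, 6–3.
Concept 1 vs Model W: Concept 1 wins 5–4.
Model S2 vs Flux: Flux wins 7–2.
Model S2–Drift: Model S2 5–4.
Model S2 vs Model W: Model S2 wins 5–4.
Flux–Drift: Flux 5–4.
Flux–Model W: Flux 5–4.
Drift vs Model W: Model W wins 6–3.
Every design loses at least once (Concept 1 loses to Drift; Model S2 loses to Concept 1; Flux loses to Concept 1; Drift loses to Model S2; Model W loses to Concept 1). The majority relation contains the cycle Concept 1 beats Model S2 beats Drift beats Concept 1, so there is no Condorcet winner.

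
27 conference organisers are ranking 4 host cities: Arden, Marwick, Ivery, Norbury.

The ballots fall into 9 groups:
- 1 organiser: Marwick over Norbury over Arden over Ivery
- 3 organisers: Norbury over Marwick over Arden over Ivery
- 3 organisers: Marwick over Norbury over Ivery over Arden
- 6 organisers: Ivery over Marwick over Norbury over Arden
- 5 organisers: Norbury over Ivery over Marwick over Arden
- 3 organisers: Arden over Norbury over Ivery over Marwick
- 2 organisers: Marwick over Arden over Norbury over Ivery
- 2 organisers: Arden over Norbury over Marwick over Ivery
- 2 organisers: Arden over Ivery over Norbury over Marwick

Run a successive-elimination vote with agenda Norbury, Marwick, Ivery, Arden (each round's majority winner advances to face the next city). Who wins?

Norbury

Round 1: Norbury vs Marwick — 15–12, Norbury advances.
Round 2: Norbury vs Ivery — 19–8, Norbury advances.
Round 3: Norbury vs Arden — 18–9, Norbury advances.
The agenda winner is Norbury.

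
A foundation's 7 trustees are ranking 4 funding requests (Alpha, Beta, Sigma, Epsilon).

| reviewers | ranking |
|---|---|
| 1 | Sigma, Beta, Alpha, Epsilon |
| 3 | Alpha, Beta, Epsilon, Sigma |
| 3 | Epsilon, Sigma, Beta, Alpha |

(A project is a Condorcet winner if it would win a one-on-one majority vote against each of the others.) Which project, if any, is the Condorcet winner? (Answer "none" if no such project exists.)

Head-to-head results (7 reviewers):
Alpha vs Beta: 3 for Alpha, 4 for Beta — Beta by 4–3.
Alpha vs Sigma: Alpha preferred on 3 ballots; Sigma wins 4–3.
Alpha–Epsilon: Alpha 4–3.
Beta vs Sigma: Beta is ranked higher on 3 ballots, Sigma on 4. Sigma wins 4–3.
Beta–Epsilon: Beta 4–3.
Sigma vs Epsilon: Epsilon wins 6–1.
Every project loses at least once (Alpha loses to Beta; Beta loses to Sigma; Sigma loses to Epsilon; Epsilon loses to Alpha). The majority relation contains the cycle Alpha → Epsilon → Sigma → Alpha, so there is no Condorcet winner.

none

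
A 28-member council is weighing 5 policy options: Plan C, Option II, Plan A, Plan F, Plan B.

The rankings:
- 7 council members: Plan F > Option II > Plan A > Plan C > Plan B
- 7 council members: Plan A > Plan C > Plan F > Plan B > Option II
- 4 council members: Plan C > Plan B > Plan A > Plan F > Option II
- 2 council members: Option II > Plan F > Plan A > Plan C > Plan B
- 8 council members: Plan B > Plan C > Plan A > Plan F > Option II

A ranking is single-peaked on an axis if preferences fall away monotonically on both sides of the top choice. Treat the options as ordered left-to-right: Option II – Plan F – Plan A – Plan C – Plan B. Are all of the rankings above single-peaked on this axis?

Axis positions: Option II=1, Plan F=2, Plan A=3, Plan C=4, Plan B=5.
Cluster 1 (peak Plan F at position 2): ranking walks positions 2-1-3-4-5, expanding outward from the peak — single-peaked.
Cluster 2 (peak Plan A at position 3): ranking walks positions 3-4-2-5-1, expanding outward from the peak — single-peaked.
Cluster 3 (peak Plan C at position 4): ranking walks positions 4-5-3-2-1, expanding outward from the peak — single-peaked.
Cluster 4 (peak Option II at position 1): ranking walks positions 1-2-3-4-5, expanding outward from the peak — single-peaked.
Cluster 5 (peak Plan B at position 5): ranking walks positions 5-4-3-2-1, expanding outward from the peak — single-peaked.
Every ranking is single-peaked on this axis.

yes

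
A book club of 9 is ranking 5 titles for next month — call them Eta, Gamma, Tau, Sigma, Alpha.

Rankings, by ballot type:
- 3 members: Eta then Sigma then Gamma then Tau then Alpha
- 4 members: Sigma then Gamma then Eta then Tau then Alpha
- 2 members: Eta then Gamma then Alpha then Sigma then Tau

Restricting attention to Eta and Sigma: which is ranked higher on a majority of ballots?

Ballots ranking Eta above Sigma: 3 + 2 = 5.
Ballots ranking Sigma above Eta: 9 − 5 = 4.
Eta wins the head-to-head 5–4.

Eta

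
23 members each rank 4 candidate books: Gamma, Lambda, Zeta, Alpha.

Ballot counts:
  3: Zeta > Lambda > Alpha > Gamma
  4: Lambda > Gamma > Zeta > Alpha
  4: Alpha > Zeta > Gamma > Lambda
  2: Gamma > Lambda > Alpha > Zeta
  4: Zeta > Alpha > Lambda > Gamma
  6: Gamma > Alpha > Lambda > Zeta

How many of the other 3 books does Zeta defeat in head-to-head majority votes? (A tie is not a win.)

Zeta against each rival (23 members):
Zeta vs Gamma: Gamma wins 12–11.
Zeta vs Lambda: Lambda wins 12–11.
Zeta–Alpha: Alpha 12–11.
Zeta beats no one; loses to Gamma, Lambda, Alpha — 0 pairwise wins.

0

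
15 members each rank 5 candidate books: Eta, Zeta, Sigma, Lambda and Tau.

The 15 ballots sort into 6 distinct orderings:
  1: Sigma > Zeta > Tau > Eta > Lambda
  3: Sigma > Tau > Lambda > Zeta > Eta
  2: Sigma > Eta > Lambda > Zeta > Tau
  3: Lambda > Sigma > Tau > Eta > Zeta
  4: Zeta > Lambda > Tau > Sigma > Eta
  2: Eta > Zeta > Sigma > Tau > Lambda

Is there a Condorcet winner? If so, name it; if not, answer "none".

Check each pair by majority over 15 ballots:
Eta vs Zeta: Zeta, 8–7.
Eta vs Sigma: Sigma, 13–2.
Eta–Lambda: Lambda 10–5.
Eta vs Tau: Tau, 11–4.
Zeta–Sigma: Sigma 9–6.
Zeta vs Lambda: Lambda wins 8–7.
Zeta–Tau: Zeta 9–6.
Sigma vs Lambda: Sigma, 8–7.
Sigma–Tau: Sigma 11–4.
Lambda vs Tau: Lambda wins 9–6.
Sigma defeats every rival head-to-head and is the Condorcet winner.

Sigma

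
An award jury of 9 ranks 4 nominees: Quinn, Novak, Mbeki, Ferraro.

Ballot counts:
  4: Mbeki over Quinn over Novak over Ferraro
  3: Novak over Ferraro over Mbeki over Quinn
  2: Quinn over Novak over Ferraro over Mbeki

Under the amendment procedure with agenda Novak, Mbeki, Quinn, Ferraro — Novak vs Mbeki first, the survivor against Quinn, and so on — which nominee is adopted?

Round 1: Novak vs Mbeki — 5–4, Novak advances.
Round 2: Novak vs Quinn — 3–6, Quinn advances.
Round 3: Quinn vs Ferraro — 6–3, Quinn advances.
Quinn survives the agenda.

Quinn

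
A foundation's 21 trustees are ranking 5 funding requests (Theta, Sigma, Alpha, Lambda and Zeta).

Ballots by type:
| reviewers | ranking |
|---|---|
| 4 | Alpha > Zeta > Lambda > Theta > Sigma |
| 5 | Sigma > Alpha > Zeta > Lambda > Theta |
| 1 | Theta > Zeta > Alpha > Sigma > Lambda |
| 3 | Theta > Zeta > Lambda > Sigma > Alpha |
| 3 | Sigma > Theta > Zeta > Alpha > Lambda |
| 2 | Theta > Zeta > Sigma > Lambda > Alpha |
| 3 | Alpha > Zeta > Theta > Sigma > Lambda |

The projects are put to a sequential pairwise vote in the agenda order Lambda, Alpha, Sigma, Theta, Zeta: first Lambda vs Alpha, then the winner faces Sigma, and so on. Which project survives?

Zeta

Round 1: Lambda vs Alpha — 5–16, Alpha advances.
Round 2: Alpha vs Sigma — 8–13, Sigma advances.
Round 3: Sigma vs Theta — 8–13, Theta advances.
Round 4: Theta vs Zeta — 9–12, Zeta advances.
The agenda winner is Zeta.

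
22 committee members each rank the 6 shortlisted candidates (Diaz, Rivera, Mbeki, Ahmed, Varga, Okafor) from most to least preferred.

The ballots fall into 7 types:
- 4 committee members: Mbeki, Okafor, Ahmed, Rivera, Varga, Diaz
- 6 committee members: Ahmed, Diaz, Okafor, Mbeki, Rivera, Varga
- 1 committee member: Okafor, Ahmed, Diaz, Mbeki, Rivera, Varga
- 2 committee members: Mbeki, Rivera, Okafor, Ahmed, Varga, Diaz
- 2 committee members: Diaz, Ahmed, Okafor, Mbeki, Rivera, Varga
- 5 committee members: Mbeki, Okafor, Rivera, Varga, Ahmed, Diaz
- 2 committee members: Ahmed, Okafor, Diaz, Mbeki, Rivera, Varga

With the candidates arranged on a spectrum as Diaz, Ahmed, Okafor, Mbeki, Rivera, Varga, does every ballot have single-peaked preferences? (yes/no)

Axis positions: Diaz=1, Ahmed=2, Okafor=3, Mbeki=4, Rivera=5, Varga=6.
Type 1 (peak Mbeki at position 4): ranking walks positions 4-3-2-5-6-1, expanding outward from the peak — single-peaked.
Type 2 (peak Ahmed at position 2): ranking walks positions 2-1-3-4-5-6, expanding outward from the peak — single-peaked.
Type 3 (peak Okafor at position 3): ranking walks positions 3-2-1-4-5-6, expanding outward from the peak — single-peaked.
Type 4 (peak Mbeki at position 4): ranking walks positions 4-5-3-2-6-1, expanding outward from the peak — single-peaked.
Type 5 (peak Diaz at position 1): ranking walks positions 1-2-3-4-5-6, expanding outward from the peak — single-peaked.
Type 6 (peak Mbeki at position 4): ranking walks positions 4-3-5-6-2-1, expanding outward from the peak — single-peaked.
Type 7 (peak Ahmed at position 2): ranking walks positions 2-3-1-4-5-6, expanding outward from the peak — single-peaked.
Every ranking is single-peaked on this axis.

yes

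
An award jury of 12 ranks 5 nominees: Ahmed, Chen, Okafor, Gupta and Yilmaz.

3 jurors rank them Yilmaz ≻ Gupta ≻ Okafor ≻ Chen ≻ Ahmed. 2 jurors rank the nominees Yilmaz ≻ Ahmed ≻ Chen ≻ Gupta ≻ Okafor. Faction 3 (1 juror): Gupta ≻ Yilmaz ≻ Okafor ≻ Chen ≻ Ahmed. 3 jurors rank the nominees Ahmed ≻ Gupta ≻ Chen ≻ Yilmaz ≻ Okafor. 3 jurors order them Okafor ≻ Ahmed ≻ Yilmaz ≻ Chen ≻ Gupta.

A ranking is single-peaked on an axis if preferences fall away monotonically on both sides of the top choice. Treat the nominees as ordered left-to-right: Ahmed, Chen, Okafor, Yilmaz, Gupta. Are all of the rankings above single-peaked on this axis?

Axis positions: Ahmed=1, Chen=2, Okafor=3, Yilmaz=4, Gupta=5.
Faction 1 (peak Yilmaz at position 4): ranking walks positions 4-5-3-2-1, expanding outward from the peak — single-peaked.
Faction 2: ranking walks positions 4-1-2-5-3; Ahmed is ranked above Okafor even though Okafor lies between Ahmed and the peak Yilmaz on the axis — preferences dip and rise again. Not single-peaked.
Faction 3 (peak Gupta at position 5): ranking walks positions 5-4-3-2-1, expanding outward from the peak — single-peaked.
Faction 4: ranking walks positions 1-5-2-4-3; Gupta is ranked above Chen even though Chen lies between Gupta and the peak Ahmed on the axis — preferences dip and rise again. Not single-peaked.
Faction 5: ranking walks positions 3-1-4-2-5; Ahmed is ranked above Chen even though Chen lies between Ahmed and the peak Okafor on the axis — preferences dip and rise again. Not single-peaked.
Faction 2 violates single-peakedness, so the profile is not single-peaked on this axis.

no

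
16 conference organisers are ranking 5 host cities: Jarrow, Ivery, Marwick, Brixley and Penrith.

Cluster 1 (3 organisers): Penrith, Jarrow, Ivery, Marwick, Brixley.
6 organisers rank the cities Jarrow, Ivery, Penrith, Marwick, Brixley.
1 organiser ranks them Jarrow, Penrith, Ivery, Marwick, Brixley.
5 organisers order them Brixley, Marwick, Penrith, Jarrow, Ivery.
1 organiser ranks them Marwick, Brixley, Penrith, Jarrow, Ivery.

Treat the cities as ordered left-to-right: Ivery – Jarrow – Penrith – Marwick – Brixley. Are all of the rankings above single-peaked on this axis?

Axis positions: Ivery=1, Jarrow=2, Penrith=3, Marwick=4, Brixley=5.
Cluster 1 (peak Penrith at position 3): ranking walks positions 3-2-1-4-5, expanding outward from the peak — single-peaked.
Cluster 2 (peak Jarrow at position 2): ranking walks positions 2-1-3-4-5, expanding outward from the peak — single-peaked.
Cluster 3 (peak Jarrow at position 2): ranking walks positions 2-3-1-4-5, expanding outward from the peak — single-peaked.
Cluster 4 (peak Brixley at position 5): ranking walks positions 5-4-3-2-1, expanding outward from the peak — single-peaked.
Cluster 5 (peak Marwick at position 4): ranking walks positions 4-5-3-2-1, expanding outward from the peak — single-peaked.
Every ranking is single-peaked on this axis.

yes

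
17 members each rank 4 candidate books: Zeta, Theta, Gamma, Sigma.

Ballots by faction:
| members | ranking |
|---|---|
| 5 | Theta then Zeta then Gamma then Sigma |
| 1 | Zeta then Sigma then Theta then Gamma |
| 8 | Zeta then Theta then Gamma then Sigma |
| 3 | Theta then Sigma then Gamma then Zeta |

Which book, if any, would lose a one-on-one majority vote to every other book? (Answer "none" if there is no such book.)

Sigma

Head-to-head results (17 members):
Zeta vs Theta: Zeta, 9–8.
Zeta–Gamma: Zeta 14–3.
Zeta vs Sigma: Zeta wins 14–3.
Theta vs Gamma: 17 to 0, Theta.
Theta vs Sigma: 5+8+3 = 16 for Theta, 1 for Sigma — Theta by 16–1.
Gamma–Sigma: Gamma 13–4.
Sigma loses to every other book — it is the Condorcet loser.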